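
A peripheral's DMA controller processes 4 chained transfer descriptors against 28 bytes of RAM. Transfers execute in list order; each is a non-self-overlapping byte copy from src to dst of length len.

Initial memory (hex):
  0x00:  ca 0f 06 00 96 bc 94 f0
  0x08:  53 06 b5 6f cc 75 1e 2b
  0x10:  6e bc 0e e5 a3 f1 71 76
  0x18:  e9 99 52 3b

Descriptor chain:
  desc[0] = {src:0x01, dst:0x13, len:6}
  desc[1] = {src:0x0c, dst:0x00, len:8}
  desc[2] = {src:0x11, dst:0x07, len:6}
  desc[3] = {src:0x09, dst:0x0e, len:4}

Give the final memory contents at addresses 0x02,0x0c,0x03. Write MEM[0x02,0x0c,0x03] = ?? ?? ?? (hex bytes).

D0: mem[0x13..0x18] <- [0f 06 00 96 bc 94]
D1: mem[0x00..0x07] <- [cc 75 1e 2b 6e bc 0e 0f]
D2: mem[0x07..0x0c] <- [bc 0e 0f 06 00 96]
D3: mem[0x0e..0x11] <- [0f 06 00 96]
query mem[0x02]=0x1e, mem[0x0c]=0x96, mem[0x03]=0x2b

MEM[0x02,0x0c,0x03] = 1e 96 2b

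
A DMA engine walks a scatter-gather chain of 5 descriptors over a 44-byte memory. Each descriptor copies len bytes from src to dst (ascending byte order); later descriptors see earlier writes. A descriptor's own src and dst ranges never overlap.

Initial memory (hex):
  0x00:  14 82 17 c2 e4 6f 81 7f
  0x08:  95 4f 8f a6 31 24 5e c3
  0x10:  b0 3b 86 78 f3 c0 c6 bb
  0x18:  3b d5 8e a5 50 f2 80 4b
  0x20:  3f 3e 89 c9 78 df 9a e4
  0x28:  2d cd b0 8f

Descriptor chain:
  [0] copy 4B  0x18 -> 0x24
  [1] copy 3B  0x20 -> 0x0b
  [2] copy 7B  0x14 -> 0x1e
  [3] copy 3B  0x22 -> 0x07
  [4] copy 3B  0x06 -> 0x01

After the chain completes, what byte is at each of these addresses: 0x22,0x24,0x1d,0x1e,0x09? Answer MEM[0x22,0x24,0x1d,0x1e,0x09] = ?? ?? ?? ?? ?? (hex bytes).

MEM[0x22,0x24,0x1d,0x1e,0x09] = 3b 8e f2 f3 8e

#0 dst[0x24+4] := {0x3b,0xd5,0x8e,0xa5}
#1 dst[0x0b+3] := {0x3f,0x3e,0x89}
#2 dst[0x1e+7] := {0xf3,0xc0,0xc6,0xbb,0x3b,0xd5,0x8e}
#3 dst[0x07+3] := {0x3b,0xd5,0x8e}
#4 dst[0x01+3] := {0x81,0x3b,0xd5}
query mem[0x22]=0x3b, mem[0x24]=0x8e, mem[0x1d]=0xf2, mem[0x1e]=0xf3, mem[0x09]=0x8e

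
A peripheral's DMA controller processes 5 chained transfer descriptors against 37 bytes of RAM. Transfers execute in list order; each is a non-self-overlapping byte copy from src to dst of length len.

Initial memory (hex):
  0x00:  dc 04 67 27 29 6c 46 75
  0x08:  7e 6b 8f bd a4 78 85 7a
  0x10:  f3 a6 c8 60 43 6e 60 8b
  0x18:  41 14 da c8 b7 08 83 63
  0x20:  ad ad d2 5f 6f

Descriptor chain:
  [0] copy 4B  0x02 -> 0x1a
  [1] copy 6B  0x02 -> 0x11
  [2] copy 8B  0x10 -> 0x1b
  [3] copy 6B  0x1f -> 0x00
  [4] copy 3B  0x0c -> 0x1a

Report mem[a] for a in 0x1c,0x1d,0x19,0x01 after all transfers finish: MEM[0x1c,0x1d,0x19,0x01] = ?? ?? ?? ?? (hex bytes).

MEM[0x1c,0x1d,0x19,0x01] = 85 27 14 46

#0 dst[0x1a+4] := {0x67,0x27,0x29,0x6c}
#1 dst[0x11+6] := {0x67,0x27,0x29,0x6c,0x46,0x75}
#2 dst[0x1b+8] := {0xf3,0x67,0x27,0x29,0x6c,0x46,0x75,0x8b}
#3 dst[0x00+6] := {0x6c,0x46,0x75,0x8b,0x5f,0x6f}
#4 dst[0x1a+3] := {0xa4,0x78,0x85}
query mem[0x1c]=0x85, mem[0x1d]=0x27, mem[0x19]=0x14, mem[0x01]=0x46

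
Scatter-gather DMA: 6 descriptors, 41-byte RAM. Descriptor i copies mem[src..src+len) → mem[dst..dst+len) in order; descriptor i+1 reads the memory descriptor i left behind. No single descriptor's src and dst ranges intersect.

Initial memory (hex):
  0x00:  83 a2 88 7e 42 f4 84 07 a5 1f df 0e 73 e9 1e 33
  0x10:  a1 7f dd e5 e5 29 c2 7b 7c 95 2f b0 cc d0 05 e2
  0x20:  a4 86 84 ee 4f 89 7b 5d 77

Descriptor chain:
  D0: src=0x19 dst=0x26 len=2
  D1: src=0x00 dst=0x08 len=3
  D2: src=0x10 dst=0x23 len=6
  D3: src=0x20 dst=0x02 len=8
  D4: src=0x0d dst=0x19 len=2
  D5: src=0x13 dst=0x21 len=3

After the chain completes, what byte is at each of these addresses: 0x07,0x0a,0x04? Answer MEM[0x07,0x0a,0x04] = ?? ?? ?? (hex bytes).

D0: mem[0x26..0x27] <- [95 2f]
D1: mem[0x08..0x0a] <- [83 a2 88]
D2: mem[0x23..0x28] <- [a1 7f dd e5 e5 29]
D3: mem[0x02..0x09] <- [a4 86 84 a1 7f dd e5 e5]
D4: mem[0x19..0x1a] <- [e9 1e]
D5: mem[0x21..0x23] <- [e5 e5 29]
query mem[0x07]=0xdd, mem[0x0a]=0x88, mem[0x04]=0x84

MEM[0x07,0x0a,0x04] = dd 88 84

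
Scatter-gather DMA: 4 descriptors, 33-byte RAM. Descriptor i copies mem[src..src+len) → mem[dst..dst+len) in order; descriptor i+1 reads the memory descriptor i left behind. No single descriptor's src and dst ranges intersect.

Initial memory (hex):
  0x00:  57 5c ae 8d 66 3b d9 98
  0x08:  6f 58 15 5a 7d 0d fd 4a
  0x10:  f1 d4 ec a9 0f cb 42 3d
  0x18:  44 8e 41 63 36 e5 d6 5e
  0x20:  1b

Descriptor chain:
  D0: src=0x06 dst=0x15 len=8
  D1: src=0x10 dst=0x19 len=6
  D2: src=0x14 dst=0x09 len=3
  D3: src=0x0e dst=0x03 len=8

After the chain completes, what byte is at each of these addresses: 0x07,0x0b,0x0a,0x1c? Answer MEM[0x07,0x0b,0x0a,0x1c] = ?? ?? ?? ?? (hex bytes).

MEM[0x07,0x0b,0x0a,0x1c] = ec 98 d9 a9

D0: mem[0x15..0x1c] <- [d9 98 6f 58 15 5a 7d 0d]
D1: mem[0x19..0x1e] <- [f1 d4 ec a9 0f d9]
D2: mem[0x09..0x0b] <- [0f d9 98]
D3: mem[0x03..0x0a] <- [fd 4a f1 d4 ec a9 0f d9]
query mem[0x07]=0xec, mem[0x0b]=0x98, mem[0x0a]=0xd9, mem[0x1c]=0xa9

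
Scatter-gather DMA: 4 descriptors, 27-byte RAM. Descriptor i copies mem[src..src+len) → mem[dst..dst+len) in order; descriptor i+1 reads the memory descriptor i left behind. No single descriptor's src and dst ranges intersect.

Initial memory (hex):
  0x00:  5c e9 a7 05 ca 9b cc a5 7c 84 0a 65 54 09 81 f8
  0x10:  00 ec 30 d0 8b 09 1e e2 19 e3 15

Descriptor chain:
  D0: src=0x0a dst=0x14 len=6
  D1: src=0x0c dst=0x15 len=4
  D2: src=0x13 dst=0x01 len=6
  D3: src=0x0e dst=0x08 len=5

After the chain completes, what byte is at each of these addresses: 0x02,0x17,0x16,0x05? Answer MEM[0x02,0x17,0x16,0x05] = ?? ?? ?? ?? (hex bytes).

#0 dst[0x14+6] := {0x0a,0x65,0x54,0x09,0x81,0xf8}
#1 dst[0x15+4] := {0x54,0x09,0x81,0xf8}
#2 dst[0x01+6] := {0xd0,0x0a,0x54,0x09,0x81,0xf8}
#3 dst[0x08+5] := {0x81,0xf8,0x00,0xec,0x30}
query mem[0x02]=0x0a, mem[0x17]=0x81, mem[0x16]=0x09, mem[0x05]=0x81

MEM[0x02,0x17,0x16,0x05] = 0a 81 09 81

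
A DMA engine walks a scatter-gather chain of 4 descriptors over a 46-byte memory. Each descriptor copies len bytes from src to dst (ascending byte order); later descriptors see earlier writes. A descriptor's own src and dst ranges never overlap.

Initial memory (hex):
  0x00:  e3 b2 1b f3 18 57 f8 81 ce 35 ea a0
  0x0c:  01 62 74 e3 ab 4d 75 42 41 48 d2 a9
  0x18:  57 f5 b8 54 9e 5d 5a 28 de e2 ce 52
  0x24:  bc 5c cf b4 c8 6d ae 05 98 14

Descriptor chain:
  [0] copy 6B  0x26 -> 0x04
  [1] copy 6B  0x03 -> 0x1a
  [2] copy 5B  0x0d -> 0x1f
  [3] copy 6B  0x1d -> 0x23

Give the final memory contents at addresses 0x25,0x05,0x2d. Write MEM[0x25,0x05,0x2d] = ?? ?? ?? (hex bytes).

MEM[0x25,0x05,0x2d] = 62 b4 14

D0: mem[0x04..0x09] <- [cf b4 c8 6d ae 05]
D1: mem[0x1a..0x1f] <- [f3 cf b4 c8 6d ae]
D2: mem[0x1f..0x23] <- [62 74 e3 ab 4d]
D3: mem[0x23..0x28] <- [c8 6d 62 74 e3 ab]
query mem[0x25]=0x62, mem[0x05]=0xb4, mem[0x2d]=0x14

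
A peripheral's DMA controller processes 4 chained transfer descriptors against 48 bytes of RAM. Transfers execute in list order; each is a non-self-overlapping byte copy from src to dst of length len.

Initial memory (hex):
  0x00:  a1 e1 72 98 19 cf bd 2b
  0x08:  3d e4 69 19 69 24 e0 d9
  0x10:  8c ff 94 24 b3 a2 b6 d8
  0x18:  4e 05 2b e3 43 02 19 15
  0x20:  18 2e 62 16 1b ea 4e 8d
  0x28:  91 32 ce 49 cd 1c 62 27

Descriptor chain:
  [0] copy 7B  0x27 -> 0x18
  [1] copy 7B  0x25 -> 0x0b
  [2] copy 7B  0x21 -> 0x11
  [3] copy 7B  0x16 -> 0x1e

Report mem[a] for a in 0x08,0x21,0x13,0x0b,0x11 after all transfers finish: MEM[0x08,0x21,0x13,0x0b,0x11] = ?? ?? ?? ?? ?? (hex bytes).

D0: mem[0x18..0x1e] <- [8d 91 32 ce 49 cd 1c]
D1: mem[0x0b..0x11] <- [ea 4e 8d 91 32 ce 49]
D2: mem[0x11..0x17] <- [2e 62 16 1b ea 4e 8d]
D3: mem[0x1e..0x24] <- [4e 8d 8d 91 32 ce 49]
query mem[0x08]=0x3d, mem[0x21]=0x91, mem[0x13]=0x16, mem[0x0b]=0xea, mem[0x11]=0x2e

MEM[0x08,0x21,0x13,0x0b,0x11] = 3d 91 16 ea 2e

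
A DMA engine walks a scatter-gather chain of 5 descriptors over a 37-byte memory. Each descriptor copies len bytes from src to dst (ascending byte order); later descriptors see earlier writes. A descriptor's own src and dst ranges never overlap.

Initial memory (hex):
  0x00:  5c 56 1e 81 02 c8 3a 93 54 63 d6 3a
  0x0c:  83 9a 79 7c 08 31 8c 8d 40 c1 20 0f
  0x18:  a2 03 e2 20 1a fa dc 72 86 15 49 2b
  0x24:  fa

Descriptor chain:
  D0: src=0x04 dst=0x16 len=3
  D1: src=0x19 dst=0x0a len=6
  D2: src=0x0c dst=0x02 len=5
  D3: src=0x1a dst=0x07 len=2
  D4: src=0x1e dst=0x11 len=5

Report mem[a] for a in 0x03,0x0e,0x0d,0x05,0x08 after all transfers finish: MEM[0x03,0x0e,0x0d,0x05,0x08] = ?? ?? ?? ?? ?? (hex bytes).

MEM[0x03,0x0e,0x0d,0x05,0x08] = 1a fa 1a dc 20

D0: mem[0x16..0x18] <- [02 c8 3a]
D1: mem[0x0a..0x0f] <- [03 e2 20 1a fa dc]
D2: mem[0x02..0x06] <- [20 1a fa dc 08]
D3: mem[0x07..0x08] <- [e2 20]
D4: mem[0x11..0x15] <- [dc 72 86 15 49]
query mem[0x03]=0x1a, mem[0x0e]=0xfa, mem[0x0d]=0x1a, mem[0x05]=0xdc, mem[0x08]=0x20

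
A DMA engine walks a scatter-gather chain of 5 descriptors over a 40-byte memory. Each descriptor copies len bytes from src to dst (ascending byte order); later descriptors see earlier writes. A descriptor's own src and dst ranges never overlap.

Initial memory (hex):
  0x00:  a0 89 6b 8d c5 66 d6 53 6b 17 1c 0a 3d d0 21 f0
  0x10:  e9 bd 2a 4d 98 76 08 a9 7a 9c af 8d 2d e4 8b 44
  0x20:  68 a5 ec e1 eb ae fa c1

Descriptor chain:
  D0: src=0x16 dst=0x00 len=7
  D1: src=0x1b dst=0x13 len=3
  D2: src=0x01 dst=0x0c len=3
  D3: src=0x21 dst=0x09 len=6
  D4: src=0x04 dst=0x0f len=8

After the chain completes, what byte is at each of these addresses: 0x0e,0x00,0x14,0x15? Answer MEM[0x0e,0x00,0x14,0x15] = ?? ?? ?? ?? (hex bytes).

MEM[0x0e,0x00,0x14,0x15] = fa 08 a5 ec

[0] 0x16->0x00 len=7 : 08 a9 7a 9c af 8d 2d
[1] 0x1b->0x13 len=3 : 8d 2d e4
[2] 0x01->0x0c len=3 : a9 7a 9c
[3] 0x21->0x09 len=6 : a5 ec e1 eb ae fa
[4] 0x04->0x0f len=8 : af 8d 2d 53 6b a5 ec e1
query mem[0x0e]=0xfa, mem[0x00]=0x08, mem[0x14]=0xa5, mem[0x15]=0xec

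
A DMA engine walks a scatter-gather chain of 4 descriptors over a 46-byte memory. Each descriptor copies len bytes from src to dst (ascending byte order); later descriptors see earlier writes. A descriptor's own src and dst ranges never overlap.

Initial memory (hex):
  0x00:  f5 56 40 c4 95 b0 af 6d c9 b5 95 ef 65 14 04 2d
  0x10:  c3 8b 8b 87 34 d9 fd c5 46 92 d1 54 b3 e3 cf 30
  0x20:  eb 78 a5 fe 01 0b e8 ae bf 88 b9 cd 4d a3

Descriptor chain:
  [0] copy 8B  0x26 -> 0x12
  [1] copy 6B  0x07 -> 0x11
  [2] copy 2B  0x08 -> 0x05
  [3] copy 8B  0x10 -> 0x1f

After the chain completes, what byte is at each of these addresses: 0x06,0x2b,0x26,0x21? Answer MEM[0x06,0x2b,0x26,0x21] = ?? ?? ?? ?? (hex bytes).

MEM[0x06,0x2b,0x26,0x21] = b5 cd cd c9

  after D0: wrote 8B at 0x12 = e8aebf88b9cd4da3
  after D1: wrote 6B at 0x11 = 6dc9b595ef65
  after D2: wrote 2B at 0x05 = c9b5
  after D3: wrote 8B at 0x1f = c36dc9b595ef65cd
query mem[0x06]=0xb5, mem[0x2b]=0xcd, mem[0x26]=0xcd, mem[0x21]=0xc9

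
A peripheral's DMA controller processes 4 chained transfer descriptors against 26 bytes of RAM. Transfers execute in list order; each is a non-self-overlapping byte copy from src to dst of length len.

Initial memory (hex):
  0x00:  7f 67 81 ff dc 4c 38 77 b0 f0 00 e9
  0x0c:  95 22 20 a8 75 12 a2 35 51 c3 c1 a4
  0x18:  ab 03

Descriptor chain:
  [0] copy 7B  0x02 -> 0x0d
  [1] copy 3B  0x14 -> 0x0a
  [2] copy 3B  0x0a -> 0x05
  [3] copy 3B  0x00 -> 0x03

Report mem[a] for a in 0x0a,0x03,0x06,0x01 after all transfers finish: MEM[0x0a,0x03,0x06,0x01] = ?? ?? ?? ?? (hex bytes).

MEM[0x0a,0x03,0x06,0x01] = 51 7f c3 67

#0 dst[0x0d+7] := {0x81,0xff,0xdc,0x4c,0x38,0x77,0xb0}
#1 dst[0x0a+3] := {0x51,0xc3,0xc1}
#2 dst[0x05+3] := {0x51,0xc3,0xc1}
#3 dst[0x03+3] := {0x7f,0x67,0x81}
query mem[0x0a]=0x51, mem[0x03]=0x7f, mem[0x06]=0xc3, mem[0x01]=0x67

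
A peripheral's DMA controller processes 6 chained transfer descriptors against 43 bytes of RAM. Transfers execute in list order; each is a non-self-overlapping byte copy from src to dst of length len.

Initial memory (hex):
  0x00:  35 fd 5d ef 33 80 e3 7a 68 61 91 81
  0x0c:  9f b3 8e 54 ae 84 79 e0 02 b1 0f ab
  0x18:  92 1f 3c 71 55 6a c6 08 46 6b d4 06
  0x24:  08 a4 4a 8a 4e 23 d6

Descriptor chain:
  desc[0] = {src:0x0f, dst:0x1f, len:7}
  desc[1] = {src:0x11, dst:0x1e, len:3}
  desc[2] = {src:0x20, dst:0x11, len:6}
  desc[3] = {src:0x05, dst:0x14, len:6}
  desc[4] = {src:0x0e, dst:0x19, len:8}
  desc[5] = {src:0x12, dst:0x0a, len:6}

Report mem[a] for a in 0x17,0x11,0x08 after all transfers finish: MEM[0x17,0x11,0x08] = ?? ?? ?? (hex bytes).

[0] 0x0f->0x1f len=7 : 54 ae 84 79 e0 02 b1
[1] 0x11->0x1e len=3 : 84 79 e0
[2] 0x20->0x11 len=6 : e0 84 79 e0 02 b1
[3] 0x05->0x14 len=6 : 80 e3 7a 68 61 91
[4] 0x0e->0x19 len=8 : 8e 54 ae e0 84 79 80 e3
[5] 0x12->0x0a len=6 : 84 79 80 e3 7a 68
query mem[0x17]=0x68, mem[0x11]=0xe0, mem[0x08]=0x68

MEM[0x17,0x11,0x08] = 68 e0 68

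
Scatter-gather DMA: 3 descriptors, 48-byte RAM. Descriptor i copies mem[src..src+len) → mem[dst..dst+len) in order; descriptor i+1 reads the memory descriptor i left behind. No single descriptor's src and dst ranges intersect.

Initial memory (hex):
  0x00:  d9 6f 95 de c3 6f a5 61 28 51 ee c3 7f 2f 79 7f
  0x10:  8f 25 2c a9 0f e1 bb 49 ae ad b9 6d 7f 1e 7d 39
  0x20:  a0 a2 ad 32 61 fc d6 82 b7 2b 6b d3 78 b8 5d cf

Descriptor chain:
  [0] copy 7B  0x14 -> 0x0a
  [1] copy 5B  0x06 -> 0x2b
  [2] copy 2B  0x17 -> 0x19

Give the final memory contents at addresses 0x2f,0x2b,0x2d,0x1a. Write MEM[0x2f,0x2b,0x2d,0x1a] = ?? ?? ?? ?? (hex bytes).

  after D0: wrote 7B at 0x0a = 0fe1bb49aeadb9
  after D1: wrote 5B at 0x2b = a56128510f
  after D2: wrote 2B at 0x19 = 49ae
query mem[0x2f]=0x0f, mem[0x2b]=0xa5, mem[0x2d]=0x28, mem[0x1a]=0xae

MEM[0x2f,0x2b,0x2d,0x1a] = 0f a5 28 ae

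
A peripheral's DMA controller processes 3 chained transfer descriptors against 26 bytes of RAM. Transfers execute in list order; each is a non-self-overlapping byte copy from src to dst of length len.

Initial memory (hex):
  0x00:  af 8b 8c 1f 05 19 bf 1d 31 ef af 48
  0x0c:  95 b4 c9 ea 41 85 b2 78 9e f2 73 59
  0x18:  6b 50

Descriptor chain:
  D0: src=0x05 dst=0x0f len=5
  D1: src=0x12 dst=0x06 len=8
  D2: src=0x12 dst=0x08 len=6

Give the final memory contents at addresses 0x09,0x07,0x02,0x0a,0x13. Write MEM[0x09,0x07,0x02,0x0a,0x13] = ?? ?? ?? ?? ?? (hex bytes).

MEM[0x09,0x07,0x02,0x0a,0x13] = ef ef 8c 9e ef

#0 dst[0x0f+5] := {0x19,0xbf,0x1d,0x31,0xef}
#1 dst[0x06+8] := {0x31,0xef,0x9e,0xf2,0x73,0x59,0x6b,0x50}
#2 dst[0x08+6] := {0x31,0xef,0x9e,0xf2,0x73,0x59}
query mem[0x09]=0xef, mem[0x07]=0xef, mem[0x02]=0x8c, mem[0x0a]=0x9e, mem[0x13]=0xef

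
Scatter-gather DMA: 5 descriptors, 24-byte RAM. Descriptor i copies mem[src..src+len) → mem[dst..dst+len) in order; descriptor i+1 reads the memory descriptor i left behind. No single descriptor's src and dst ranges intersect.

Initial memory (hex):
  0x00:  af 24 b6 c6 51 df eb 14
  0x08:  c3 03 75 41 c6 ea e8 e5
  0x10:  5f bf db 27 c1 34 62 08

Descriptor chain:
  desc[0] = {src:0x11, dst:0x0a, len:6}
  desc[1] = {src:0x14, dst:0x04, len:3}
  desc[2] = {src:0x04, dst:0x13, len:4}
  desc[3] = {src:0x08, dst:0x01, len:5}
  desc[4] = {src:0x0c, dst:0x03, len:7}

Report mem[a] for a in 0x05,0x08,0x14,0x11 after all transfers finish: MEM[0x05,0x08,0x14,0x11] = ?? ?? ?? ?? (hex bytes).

MEM[0x05,0x08,0x14,0x11] = 34 bf 34 bf

[0] 0x11->0x0a len=6 : bf db 27 c1 34 62
[1] 0x14->0x04 len=3 : c1 34 62
[2] 0x04->0x13 len=4 : c1 34 62 14
[3] 0x08->0x01 len=5 : c3 03 bf db 27
[4] 0x0c->0x03 len=7 : 27 c1 34 62 5f bf db
query mem[0x05]=0x34, mem[0x08]=0xbf, mem[0x14]=0x34, mem[0x11]=0xbf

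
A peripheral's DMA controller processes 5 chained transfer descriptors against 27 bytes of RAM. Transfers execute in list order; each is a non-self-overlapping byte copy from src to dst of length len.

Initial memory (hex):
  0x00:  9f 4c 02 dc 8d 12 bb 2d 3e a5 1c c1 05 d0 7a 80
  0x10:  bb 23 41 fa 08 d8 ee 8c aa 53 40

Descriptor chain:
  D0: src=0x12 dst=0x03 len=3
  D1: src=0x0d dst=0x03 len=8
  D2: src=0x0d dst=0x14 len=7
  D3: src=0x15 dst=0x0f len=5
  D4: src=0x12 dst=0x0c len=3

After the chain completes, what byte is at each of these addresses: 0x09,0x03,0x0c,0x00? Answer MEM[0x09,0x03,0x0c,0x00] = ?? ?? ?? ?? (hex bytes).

  after D0: wrote 3B at 0x03 = 41fa08
  after D1: wrote 8B at 0x03 = d07a80bb2341fa08
  after D2: wrote 7B at 0x14 = d07a80bb2341fa
  after D3: wrote 5B at 0x0f = 7a80bb2341
  after D4: wrote 3B at 0x0c = 2341d0
query mem[0x09]=0xfa, mem[0x03]=0xd0, mem[0x0c]=0x23, mem[0x00]=0x9f

MEM[0x09,0x03,0x0c,0x00] = fa d0 23 9f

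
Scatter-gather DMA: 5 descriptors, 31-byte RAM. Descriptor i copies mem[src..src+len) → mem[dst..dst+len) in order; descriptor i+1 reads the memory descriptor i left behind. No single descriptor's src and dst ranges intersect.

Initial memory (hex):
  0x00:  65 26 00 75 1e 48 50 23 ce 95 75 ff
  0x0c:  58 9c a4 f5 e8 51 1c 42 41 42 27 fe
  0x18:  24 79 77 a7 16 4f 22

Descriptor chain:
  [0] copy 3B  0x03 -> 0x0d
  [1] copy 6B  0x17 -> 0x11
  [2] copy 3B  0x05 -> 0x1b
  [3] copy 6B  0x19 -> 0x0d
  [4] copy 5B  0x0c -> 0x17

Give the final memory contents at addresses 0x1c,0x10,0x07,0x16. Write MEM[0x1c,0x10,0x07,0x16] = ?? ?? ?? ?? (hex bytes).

D0: mem[0x0d..0x0f] <- [75 1e 48]
D1: mem[0x11..0x16] <- [fe 24 79 77 a7 16]
D2: mem[0x1b..0x1d] <- [48 50 23]
D3: mem[0x0d..0x12] <- [79 77 48 50 23 22]
D4: mem[0x17..0x1b] <- [58 79 77 48 50]
query mem[0x1c]=0x50, mem[0x10]=0x50, mem[0x07]=0x23, mem[0x16]=0x16

MEM[0x1c,0x10,0x07,0x16] = 50 50 23 16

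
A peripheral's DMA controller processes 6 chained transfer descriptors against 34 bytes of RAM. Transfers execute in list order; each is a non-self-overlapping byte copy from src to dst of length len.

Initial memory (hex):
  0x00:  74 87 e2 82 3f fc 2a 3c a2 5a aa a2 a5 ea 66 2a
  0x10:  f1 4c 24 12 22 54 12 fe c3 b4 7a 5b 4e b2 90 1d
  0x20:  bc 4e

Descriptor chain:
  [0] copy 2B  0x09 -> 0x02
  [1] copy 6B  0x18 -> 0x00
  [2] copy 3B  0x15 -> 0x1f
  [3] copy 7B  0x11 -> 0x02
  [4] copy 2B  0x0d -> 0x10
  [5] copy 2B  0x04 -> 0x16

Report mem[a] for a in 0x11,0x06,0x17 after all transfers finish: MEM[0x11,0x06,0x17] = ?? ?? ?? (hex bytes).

#0 dst[0x02+2] := {0x5a,0xaa}
#1 dst[0x00+6] := {0xc3,0xb4,0x7a,0x5b,0x4e,0xb2}
#2 dst[0x1f+3] := {0x54,0x12,0xfe}
#3 dst[0x02+7] := {0x4c,0x24,0x12,0x22,0x54,0x12,0xfe}
#4 dst[0x10+2] := {0xea,0x66}
#5 dst[0x16+2] := {0x12,0x22}
query mem[0x11]=0x66, mem[0x06]=0x54, mem[0x17]=0x22

MEM[0x11,0x06,0x17] = 66 54 22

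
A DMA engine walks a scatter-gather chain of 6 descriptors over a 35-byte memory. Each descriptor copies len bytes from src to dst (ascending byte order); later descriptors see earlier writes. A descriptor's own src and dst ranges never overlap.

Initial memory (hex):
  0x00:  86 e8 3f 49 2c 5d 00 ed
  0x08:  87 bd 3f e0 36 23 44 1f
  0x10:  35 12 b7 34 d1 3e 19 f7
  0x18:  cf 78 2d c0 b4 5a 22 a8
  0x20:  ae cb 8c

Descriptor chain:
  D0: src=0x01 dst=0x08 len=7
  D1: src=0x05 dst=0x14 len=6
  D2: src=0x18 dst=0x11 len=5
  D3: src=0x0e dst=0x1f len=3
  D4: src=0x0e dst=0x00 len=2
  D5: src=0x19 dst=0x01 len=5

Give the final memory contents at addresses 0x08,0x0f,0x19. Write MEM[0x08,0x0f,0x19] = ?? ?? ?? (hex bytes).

D0: mem[0x08..0x0e] <- [e8 3f 49 2c 5d 00 ed]
D1: mem[0x14..0x19] <- [5d 00 ed e8 3f 49]
D2: mem[0x11..0x15] <- [3f 49 2d c0 b4]
D3: mem[0x1f..0x21] <- [ed 1f 35]
D4: mem[0x00..0x01] <- [ed 1f]
D5: mem[0x01..0x05] <- [49 2d c0 b4 5a]
query mem[0x08]=0xe8, mem[0x0f]=0x1f, mem[0x19]=0x49

MEM[0x08,0x0f,0x19] = e8 1f 49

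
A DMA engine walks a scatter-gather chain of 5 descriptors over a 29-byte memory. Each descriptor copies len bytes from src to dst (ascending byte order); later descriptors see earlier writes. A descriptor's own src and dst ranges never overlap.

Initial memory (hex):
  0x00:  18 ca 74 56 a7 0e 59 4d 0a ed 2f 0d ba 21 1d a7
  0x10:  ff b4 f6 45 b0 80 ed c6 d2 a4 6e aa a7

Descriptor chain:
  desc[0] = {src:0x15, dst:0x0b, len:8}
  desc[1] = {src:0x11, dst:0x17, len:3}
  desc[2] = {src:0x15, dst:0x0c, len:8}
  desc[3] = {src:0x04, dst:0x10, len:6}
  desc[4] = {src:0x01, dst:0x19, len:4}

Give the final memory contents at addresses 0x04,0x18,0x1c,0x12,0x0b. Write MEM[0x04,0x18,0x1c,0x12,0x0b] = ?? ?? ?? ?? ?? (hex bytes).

MEM[0x04,0x18,0x1c,0x12,0x0b] = a7 a7 a7 59 80

  after D0: wrote 8B at 0x0b = 80edc6d2a46eaaa7
  after D1: wrote 3B at 0x17 = aaa745
  after D2: wrote 8B at 0x0c = 80edaaa7456eaaa7
  after D3: wrote 6B at 0x10 = a70e594d0aed
  after D4: wrote 4B at 0x19 = ca7456a7
query mem[0x04]=0xa7, mem[0x18]=0xa7, mem[0x1c]=0xa7, mem[0x12]=0x59, mem[0x0b]=0x80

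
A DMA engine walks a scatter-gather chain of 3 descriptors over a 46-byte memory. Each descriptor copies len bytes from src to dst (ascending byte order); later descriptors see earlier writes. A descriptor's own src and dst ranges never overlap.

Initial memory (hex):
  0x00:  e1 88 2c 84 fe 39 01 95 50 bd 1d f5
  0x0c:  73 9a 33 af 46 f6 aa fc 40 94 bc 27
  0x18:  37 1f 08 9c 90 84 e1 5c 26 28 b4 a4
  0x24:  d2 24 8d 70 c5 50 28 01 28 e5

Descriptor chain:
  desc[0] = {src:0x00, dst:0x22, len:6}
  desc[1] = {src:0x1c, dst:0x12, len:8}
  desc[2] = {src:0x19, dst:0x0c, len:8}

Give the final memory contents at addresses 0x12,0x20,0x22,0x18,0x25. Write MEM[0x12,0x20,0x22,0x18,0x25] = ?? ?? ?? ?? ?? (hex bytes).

MEM[0x12,0x20,0x22,0x18,0x25] = 5c 26 e1 e1 84

  after D0: wrote 6B at 0x22 = e1882c84fe39
  after D1: wrote 8B at 0x12 = 9084e15c2628e188
  after D2: wrote 8B at 0x0c = 88089c9084e15c26
query mem[0x12]=0x5c, mem[0x20]=0x26, mem[0x22]=0xe1, mem[0x18]=0xe1, mem[0x25]=0x84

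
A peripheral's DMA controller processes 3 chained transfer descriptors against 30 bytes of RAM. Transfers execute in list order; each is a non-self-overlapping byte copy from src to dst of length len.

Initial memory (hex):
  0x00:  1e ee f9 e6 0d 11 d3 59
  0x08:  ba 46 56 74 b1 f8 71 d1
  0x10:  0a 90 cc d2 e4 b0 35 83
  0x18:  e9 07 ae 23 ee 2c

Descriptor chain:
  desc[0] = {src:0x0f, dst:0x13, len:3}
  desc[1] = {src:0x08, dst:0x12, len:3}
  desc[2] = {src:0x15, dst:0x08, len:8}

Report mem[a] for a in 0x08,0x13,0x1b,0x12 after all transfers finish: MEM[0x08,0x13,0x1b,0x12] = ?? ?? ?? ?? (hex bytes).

MEM[0x08,0x13,0x1b,0x12] = 90 46 23 ba

[0] 0x0f->0x13 len=3 : d1 0a 90
[1] 0x08->0x12 len=3 : ba 46 56
[2] 0x15->0x08 len=8 : 90 35 83 e9 07 ae 23 ee
query mem[0x08]=0x90, mem[0x13]=0x46, mem[0x1b]=0x23, mem[0x12]=0xba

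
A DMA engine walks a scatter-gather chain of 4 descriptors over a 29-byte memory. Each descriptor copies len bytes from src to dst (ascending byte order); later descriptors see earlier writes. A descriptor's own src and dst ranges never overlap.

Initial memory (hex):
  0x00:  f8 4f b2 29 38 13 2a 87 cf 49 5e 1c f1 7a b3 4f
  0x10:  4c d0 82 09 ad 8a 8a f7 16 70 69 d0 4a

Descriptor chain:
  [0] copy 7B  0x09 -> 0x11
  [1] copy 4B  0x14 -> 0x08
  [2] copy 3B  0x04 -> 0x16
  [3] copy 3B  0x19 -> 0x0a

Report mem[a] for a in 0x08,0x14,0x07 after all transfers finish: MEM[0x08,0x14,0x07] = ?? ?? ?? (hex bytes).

MEM[0x08,0x14,0x07] = f1 f1 87

#0 dst[0x11+7] := {0x49,0x5e,0x1c,0xf1,0x7a,0xb3,0x4f}
#1 dst[0x08+4] := {0xf1,0x7a,0xb3,0x4f}
#2 dst[0x16+3] := {0x38,0x13,0x2a}
#3 dst[0x0a+3] := {0x70,0x69,0xd0}
query mem[0x08]=0xf1, mem[0x14]=0xf1, mem[0x07]=0x87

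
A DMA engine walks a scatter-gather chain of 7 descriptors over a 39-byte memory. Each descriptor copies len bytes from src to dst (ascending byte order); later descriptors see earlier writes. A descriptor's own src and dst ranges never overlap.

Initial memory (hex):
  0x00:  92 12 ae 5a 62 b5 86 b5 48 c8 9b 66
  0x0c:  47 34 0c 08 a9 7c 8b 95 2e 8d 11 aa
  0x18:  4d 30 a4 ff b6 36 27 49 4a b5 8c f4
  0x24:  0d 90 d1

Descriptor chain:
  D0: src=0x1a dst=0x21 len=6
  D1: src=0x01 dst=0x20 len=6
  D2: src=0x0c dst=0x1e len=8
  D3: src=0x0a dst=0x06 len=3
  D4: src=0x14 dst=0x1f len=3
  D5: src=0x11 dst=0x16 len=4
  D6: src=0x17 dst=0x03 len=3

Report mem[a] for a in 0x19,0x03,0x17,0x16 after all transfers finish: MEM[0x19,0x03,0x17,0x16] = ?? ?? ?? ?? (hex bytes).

#0 dst[0x21+6] := {0xa4,0xff,0xb6,0x36,0x27,0x49}
#1 dst[0x20+6] := {0x12,0xae,0x5a,0x62,0xb5,0x86}
#2 dst[0x1e+8] := {0x47,0x34,0x0c,0x08,0xa9,0x7c,0x8b,0x95}
#3 dst[0x06+3] := {0x9b,0x66,0x47}
#4 dst[0x1f+3] := {0x2e,0x8d,0x11}
#5 dst[0x16+4] := {0x7c,0x8b,0x95,0x2e}
#6 dst[0x03+3] := {0x8b,0x95,0x2e}
query mem[0x19]=0x2e, mem[0x03]=0x8b, mem[0x17]=0x8b, mem[0x16]=0x7c

MEM[0x19,0x03,0x17,0x16] = 2e 8b 8b 7c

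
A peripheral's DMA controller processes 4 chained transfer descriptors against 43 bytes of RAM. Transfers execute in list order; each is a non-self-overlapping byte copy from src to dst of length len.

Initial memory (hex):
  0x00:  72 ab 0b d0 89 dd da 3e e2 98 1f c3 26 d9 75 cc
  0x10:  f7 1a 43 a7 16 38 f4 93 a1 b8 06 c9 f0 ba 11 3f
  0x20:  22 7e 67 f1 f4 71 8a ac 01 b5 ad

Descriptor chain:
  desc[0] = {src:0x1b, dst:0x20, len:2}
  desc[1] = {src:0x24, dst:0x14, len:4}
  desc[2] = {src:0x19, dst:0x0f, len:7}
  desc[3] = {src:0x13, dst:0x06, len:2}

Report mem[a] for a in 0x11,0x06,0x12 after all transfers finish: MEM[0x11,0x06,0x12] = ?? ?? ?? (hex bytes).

MEM[0x11,0x06,0x12] = c9 ba f0

  after D0: wrote 2B at 0x20 = c9f0
  after D1: wrote 4B at 0x14 = f4718aac
  after D2: wrote 7B at 0x0f = b806c9f0ba113f
  after D3: wrote 2B at 0x06 = ba11
query mem[0x11]=0xc9, mem[0x06]=0xba, mem[0x12]=0xf0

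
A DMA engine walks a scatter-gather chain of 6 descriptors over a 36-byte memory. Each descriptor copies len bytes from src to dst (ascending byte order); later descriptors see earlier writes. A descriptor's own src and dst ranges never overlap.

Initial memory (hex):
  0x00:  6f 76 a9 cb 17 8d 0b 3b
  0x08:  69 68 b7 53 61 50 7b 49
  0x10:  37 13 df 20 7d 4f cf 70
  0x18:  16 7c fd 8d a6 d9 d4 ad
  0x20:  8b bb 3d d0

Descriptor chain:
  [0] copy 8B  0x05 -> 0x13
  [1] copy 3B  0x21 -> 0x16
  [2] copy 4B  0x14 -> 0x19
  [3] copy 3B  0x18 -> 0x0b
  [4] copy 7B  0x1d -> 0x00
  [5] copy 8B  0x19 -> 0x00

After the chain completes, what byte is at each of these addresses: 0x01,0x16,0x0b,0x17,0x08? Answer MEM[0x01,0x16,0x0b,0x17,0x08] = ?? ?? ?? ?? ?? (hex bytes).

MEM[0x01,0x16,0x0b,0x17,0x08] = 3b bb d0 3d 69

#0 dst[0x13+8] := {0x8d,0x0b,0x3b,0x69,0x68,0xb7,0x53,0x61}
#1 dst[0x16+3] := {0xbb,0x3d,0xd0}
#2 dst[0x19+4] := {0x0b,0x3b,0xbb,0x3d}
#3 dst[0x0b+3] := {0xd0,0x0b,0x3b}
#4 dst[0x00+7] := {0xd9,0xd4,0xad,0x8b,0xbb,0x3d,0xd0}
#5 dst[0x00+8] := {0x0b,0x3b,0xbb,0x3d,0xd9,0xd4,0xad,0x8b}
query mem[0x01]=0x3b, mem[0x16]=0xbb, mem[0x0b]=0xd0, mem[0x17]=0x3d, mem[0x08]=0x69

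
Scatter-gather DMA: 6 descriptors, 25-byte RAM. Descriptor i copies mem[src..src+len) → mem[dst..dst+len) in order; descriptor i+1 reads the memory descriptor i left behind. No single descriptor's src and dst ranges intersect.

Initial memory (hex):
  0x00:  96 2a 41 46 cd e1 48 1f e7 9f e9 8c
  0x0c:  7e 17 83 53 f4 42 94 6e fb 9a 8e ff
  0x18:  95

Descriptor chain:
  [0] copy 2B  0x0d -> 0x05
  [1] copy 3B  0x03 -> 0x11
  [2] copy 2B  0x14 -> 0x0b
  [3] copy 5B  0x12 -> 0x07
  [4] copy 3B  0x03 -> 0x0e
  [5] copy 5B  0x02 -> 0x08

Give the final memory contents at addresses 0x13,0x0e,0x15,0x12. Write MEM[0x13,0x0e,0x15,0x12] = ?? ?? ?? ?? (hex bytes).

D0: mem[0x05..0x06] <- [17 83]
D1: mem[0x11..0x13] <- [46 cd 17]
D2: mem[0x0b..0x0c] <- [fb 9a]
D3: mem[0x07..0x0b] <- [cd 17 fb 9a 8e]
D4: mem[0x0e..0x10] <- [46 cd 17]
D5: mem[0x08..0x0c] <- [41 46 cd 17 83]
query mem[0x13]=0x17, mem[0x0e]=0x46, mem[0x15]=0x9a, mem[0x12]=0xcd

MEM[0x13,0x0e,0x15,0x12] = 17 46 9a cd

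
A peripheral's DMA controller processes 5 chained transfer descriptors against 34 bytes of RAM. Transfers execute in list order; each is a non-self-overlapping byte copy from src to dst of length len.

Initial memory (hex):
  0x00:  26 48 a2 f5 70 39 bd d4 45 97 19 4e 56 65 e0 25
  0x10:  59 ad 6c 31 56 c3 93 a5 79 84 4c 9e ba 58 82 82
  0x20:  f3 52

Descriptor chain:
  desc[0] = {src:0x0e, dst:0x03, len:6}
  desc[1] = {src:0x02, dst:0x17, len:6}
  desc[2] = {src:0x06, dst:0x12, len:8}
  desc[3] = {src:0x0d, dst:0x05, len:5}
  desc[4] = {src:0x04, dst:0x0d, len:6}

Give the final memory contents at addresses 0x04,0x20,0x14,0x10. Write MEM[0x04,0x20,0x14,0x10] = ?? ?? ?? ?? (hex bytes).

MEM[0x04,0x20,0x14,0x10] = 25 f3 31 25

#0 dst[0x03+6] := {0xe0,0x25,0x59,0xad,0x6c,0x31}
#1 dst[0x17+6] := {0xa2,0xe0,0x25,0x59,0xad,0x6c}
#2 dst[0x12+8] := {0xad,0x6c,0x31,0x97,0x19,0x4e,0x56,0x65}
#3 dst[0x05+5] := {0x65,0xe0,0x25,0x59,0xad}
#4 dst[0x0d+6] := {0x25,0x65,0xe0,0x25,0x59,0xad}
query mem[0x04]=0x25, mem[0x20]=0xf3, mem[0x14]=0x31, mem[0x10]=0x25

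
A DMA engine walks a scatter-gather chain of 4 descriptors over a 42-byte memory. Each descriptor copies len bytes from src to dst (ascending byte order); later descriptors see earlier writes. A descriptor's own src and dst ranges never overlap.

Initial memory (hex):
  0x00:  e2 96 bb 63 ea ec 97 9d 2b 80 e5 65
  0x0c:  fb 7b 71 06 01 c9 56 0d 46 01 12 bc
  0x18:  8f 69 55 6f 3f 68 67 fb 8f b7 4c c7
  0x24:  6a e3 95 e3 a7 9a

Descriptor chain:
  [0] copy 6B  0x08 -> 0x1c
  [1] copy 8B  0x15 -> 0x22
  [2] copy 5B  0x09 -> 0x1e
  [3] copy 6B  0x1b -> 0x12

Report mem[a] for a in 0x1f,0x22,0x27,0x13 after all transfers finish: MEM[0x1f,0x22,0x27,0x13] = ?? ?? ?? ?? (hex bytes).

[0] 0x08->0x1c len=6 : 2b 80 e5 65 fb 7b
[1] 0x15->0x22 len=8 : 01 12 bc 8f 69 55 6f 2b
[2] 0x09->0x1e len=5 : 80 e5 65 fb 7b
[3] 0x1b->0x12 len=6 : 6f 2b 80 80 e5 65
query mem[0x1f]=0xe5, mem[0x22]=0x7b, mem[0x27]=0x55, mem[0x13]=0x2b

MEM[0x1f,0x22,0x27,0x13] = e5 7b 55 2b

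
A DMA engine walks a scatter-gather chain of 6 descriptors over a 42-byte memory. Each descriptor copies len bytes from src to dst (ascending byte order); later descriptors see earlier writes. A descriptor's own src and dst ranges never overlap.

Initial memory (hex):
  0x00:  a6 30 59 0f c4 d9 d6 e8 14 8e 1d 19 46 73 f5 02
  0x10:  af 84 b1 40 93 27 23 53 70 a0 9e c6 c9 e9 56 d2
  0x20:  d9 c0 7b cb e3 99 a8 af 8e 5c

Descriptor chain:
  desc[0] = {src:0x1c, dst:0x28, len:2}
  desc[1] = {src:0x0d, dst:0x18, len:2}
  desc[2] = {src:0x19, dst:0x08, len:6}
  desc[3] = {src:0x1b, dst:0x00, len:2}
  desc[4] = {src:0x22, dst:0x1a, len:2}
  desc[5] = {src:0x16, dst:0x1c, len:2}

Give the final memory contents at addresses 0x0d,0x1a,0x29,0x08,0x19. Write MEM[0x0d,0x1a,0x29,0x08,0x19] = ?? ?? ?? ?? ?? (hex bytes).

MEM[0x0d,0x1a,0x29,0x08,0x19] = 56 7b e9 f5 f5

#0 dst[0x28+2] := {0xc9,0xe9}
#1 dst[0x18+2] := {0x73,0xf5}
#2 dst[0x08+6] := {0xf5,0x9e,0xc6,0xc9,0xe9,0x56}
#3 dst[0x00+2] := {0xc6,0xc9}
#4 dst[0x1a+2] := {0x7b,0xcb}
#5 dst[0x1c+2] := {0x23,0x53}
query mem[0x0d]=0x56, mem[0x1a]=0x7b, mem[0x29]=0xe9, mem[0x08]=0xf5, mem[0x19]=0xf5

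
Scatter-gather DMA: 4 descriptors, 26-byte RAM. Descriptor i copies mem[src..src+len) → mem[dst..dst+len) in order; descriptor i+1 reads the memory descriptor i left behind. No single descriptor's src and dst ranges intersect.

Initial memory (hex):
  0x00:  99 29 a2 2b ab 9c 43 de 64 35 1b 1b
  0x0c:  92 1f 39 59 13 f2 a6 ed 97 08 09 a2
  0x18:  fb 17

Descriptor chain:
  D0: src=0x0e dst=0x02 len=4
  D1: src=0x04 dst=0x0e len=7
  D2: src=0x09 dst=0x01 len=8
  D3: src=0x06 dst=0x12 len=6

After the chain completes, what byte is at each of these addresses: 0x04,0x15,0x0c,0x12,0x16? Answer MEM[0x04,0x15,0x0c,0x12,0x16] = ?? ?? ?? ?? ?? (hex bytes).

MEM[0x04,0x15,0x0c,0x12,0x16] = 92 35 92 13 1b

D0: mem[0x02..0x05] <- [39 59 13 f2]
D1: mem[0x0e..0x14] <- [13 f2 43 de 64 35 1b]
D2: mem[0x01..0x08] <- [35 1b 1b 92 1f 13 f2 43]
D3: mem[0x12..0x17] <- [13 f2 43 35 1b 1b]
query mem[0x04]=0x92, mem[0x15]=0x35, mem[0x0c]=0x92, mem[0x12]=0x13, mem[0x16]=0x1b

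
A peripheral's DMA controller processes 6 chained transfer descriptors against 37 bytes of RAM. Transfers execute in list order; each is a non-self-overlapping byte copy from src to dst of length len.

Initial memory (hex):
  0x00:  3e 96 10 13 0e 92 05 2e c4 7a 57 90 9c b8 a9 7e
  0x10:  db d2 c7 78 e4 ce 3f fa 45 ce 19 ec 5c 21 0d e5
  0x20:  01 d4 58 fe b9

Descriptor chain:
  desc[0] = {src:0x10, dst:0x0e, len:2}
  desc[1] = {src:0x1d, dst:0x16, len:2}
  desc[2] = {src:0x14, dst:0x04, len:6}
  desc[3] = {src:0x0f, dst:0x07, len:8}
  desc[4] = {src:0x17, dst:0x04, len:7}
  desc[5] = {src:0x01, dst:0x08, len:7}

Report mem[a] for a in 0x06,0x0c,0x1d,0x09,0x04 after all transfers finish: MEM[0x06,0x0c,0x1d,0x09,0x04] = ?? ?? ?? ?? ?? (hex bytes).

MEM[0x06,0x0c,0x1d,0x09,0x04] = ce 45 21 10 0d

  after D0: wrote 2B at 0x0e = dbd2
  after D1: wrote 2B at 0x16 = 210d
  after D2: wrote 6B at 0x04 = e4ce210d45ce
  after D3: wrote 8B at 0x07 = d2dbd2c778e4ce21
  after D4: wrote 7B at 0x04 = 0d45ce19ec5c21
  after D5: wrote 7B at 0x08 = 9610130d45ce19
query mem[0x06]=0xce, mem[0x0c]=0x45, mem[0x1d]=0x21, mem[0x09]=0x10, mem[0x04]=0x0d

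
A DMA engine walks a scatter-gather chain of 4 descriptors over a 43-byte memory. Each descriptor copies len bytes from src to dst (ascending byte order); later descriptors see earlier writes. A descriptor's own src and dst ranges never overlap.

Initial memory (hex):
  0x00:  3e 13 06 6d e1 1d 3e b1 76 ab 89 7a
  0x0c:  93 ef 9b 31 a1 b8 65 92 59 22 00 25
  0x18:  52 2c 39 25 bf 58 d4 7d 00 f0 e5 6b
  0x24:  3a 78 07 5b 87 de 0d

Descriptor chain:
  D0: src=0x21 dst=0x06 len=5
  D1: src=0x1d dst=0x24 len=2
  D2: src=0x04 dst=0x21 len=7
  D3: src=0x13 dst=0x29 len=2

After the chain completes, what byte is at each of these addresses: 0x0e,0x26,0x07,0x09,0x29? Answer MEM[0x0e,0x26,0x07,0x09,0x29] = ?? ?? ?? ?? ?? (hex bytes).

MEM[0x0e,0x26,0x07,0x09,0x29] = 9b 3a e5 3a 92

  after D0: wrote 5B at 0x06 = f0e56b3a78
  after D1: wrote 2B at 0x24 = 58d4
  after D2: wrote 7B at 0x21 = e11df0e56b3a78
  after D3: wrote 2B at 0x29 = 9259
query mem[0x0e]=0x9b, mem[0x26]=0x3a, mem[0x07]=0xe5, mem[0x09]=0x3a, mem[0x29]=0x92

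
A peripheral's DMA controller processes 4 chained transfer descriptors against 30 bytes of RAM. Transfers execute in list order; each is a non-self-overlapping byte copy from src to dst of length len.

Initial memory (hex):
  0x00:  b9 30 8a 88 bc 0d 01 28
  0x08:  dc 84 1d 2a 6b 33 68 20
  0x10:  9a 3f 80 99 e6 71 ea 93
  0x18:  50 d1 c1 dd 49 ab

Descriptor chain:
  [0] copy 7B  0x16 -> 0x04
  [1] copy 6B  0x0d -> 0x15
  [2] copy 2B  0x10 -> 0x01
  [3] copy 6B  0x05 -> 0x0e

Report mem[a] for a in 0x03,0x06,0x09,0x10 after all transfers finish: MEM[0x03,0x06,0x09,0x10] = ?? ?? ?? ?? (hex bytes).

MEM[0x03,0x06,0x09,0x10] = 88 50 dd d1

#0 dst[0x04+7] := {0xea,0x93,0x50,0xd1,0xc1,0xdd,0x49}
#1 dst[0x15+6] := {0x33,0x68,0x20,0x9a,0x3f,0x80}
#2 dst[0x01+2] := {0x9a,0x3f}
#3 dst[0x0e+6] := {0x93,0x50,0xd1,0xc1,0xdd,0x49}
query mem[0x03]=0x88, mem[0x06]=0x50, mem[0x09]=0xdd, mem[0x10]=0xd1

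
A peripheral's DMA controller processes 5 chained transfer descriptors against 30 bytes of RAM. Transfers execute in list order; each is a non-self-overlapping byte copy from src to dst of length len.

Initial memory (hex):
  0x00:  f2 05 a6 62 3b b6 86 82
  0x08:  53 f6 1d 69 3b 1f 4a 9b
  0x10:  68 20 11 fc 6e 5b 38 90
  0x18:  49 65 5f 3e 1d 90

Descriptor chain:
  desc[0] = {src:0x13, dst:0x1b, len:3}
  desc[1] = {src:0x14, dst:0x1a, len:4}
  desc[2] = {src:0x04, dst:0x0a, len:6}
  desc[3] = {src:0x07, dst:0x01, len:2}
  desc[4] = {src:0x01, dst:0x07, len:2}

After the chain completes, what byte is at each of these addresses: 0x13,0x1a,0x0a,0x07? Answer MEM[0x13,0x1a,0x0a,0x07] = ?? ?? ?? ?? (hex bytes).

MEM[0x13,0x1a,0x0a,0x07] = fc 6e 3b 82

  after D0: wrote 3B at 0x1b = fc6e5b
  after D1: wrote 4B at 0x1a = 6e5b3890
  after D2: wrote 6B at 0x0a = 3bb6868253f6
  after D3: wrote 2B at 0x01 = 8253
  after D4: wrote 2B at 0x07 = 8253
query mem[0x13]=0xfc, mem[0x1a]=0x6e, mem[0x0a]=0x3b, mem[0x07]=0x82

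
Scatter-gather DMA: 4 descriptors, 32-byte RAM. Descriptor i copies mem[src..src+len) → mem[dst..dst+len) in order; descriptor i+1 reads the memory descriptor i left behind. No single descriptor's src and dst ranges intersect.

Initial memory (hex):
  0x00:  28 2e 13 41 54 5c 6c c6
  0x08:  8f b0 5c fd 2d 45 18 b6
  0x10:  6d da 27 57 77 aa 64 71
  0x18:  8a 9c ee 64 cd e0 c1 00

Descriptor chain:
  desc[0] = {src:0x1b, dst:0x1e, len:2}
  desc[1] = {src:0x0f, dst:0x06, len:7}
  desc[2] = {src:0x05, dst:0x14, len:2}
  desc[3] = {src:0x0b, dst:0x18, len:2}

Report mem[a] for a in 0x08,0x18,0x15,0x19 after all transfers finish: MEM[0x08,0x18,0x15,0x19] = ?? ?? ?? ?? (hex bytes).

#0 dst[0x1e+2] := {0x64,0xcd}
#1 dst[0x06+7] := {0xb6,0x6d,0xda,0x27,0x57,0x77,0xaa}
#2 dst[0x14+2] := {0x5c,0xb6}
#3 dst[0x18+2] := {0x77,0xaa}
query mem[0x08]=0xda, mem[0x18]=0x77, mem[0x15]=0xb6, mem[0x19]=0xaa

MEM[0x08,0x18,0x15,0x19] = da 77 b6 aa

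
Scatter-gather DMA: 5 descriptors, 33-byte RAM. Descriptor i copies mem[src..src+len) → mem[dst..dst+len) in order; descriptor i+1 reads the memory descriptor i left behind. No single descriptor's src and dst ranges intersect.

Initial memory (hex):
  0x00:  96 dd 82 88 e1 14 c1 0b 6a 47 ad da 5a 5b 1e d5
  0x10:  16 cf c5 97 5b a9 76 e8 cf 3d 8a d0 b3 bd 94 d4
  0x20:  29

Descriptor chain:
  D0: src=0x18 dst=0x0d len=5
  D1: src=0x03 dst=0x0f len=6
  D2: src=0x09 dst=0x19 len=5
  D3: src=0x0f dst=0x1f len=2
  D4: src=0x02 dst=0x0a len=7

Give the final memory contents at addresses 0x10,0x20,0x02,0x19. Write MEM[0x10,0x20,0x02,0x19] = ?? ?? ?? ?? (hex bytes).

MEM[0x10,0x20,0x02,0x19] = 6a e1 82 47

#0 dst[0x0d+5] := {0xcf,0x3d,0x8a,0xd0,0xb3}
#1 dst[0x0f+6] := {0x88,0xe1,0x14,0xc1,0x0b,0x6a}
#2 dst[0x19+5] := {0x47,0xad,0xda,0x5a,0xcf}
#3 dst[0x1f+2] := {0x88,0xe1}
#4 dst[0x0a+7] := {0x82,0x88,0xe1,0x14,0xc1,0x0b,0x6a}
query mem[0x10]=0x6a, mem[0x20]=0xe1, mem[0x02]=0x82, mem[0x19]=0x47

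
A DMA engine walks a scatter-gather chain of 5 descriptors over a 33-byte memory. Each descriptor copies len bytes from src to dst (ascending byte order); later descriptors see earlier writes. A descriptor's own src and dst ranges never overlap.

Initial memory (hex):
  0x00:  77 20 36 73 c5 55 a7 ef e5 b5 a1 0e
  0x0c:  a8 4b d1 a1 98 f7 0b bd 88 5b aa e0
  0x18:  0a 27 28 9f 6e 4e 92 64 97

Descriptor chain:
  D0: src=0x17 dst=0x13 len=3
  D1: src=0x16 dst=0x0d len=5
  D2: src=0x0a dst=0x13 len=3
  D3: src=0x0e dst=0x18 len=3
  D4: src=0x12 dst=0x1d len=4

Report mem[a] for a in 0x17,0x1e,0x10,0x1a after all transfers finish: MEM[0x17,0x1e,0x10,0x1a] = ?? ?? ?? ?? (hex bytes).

[0] 0x17->0x13 len=3 : e0 0a 27
[1] 0x16->0x0d len=5 : aa e0 0a 27 28
[2] 0x0a->0x13 len=3 : a1 0e a8
[3] 0x0e->0x18 len=3 : e0 0a 27
[4] 0x12->0x1d len=4 : 0b a1 0e a8
query mem[0x17]=0xe0, mem[0x1e]=0xa1, mem[0x10]=0x27, mem[0x1a]=0x27

MEM[0x17,0x1e,0x10,0x1a] = e0 a1 27 27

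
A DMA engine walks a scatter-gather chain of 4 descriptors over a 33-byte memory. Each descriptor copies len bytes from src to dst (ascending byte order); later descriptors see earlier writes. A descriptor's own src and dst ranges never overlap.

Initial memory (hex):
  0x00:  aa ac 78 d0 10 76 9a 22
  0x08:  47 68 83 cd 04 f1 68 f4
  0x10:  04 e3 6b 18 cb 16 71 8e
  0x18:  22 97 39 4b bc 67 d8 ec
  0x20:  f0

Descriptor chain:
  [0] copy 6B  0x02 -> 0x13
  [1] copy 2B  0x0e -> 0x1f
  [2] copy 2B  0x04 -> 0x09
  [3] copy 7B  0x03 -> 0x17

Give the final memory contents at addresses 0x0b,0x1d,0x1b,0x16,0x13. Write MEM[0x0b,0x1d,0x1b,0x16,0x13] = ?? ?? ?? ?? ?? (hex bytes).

MEM[0x0b,0x1d,0x1b,0x16,0x13] = cd 10 22 76 78

  after D0: wrote 6B at 0x13 = 78d010769a22
  after D1: wrote 2B at 0x1f = 68f4
  after D2: wrote 2B at 0x09 = 1076
  after D3: wrote 7B at 0x17 = d010769a224710
query mem[0x0b]=0xcd, mem[0x1d]=0x10, mem[0x1b]=0x22, mem[0x16]=0x76, mem[0x13]=0x78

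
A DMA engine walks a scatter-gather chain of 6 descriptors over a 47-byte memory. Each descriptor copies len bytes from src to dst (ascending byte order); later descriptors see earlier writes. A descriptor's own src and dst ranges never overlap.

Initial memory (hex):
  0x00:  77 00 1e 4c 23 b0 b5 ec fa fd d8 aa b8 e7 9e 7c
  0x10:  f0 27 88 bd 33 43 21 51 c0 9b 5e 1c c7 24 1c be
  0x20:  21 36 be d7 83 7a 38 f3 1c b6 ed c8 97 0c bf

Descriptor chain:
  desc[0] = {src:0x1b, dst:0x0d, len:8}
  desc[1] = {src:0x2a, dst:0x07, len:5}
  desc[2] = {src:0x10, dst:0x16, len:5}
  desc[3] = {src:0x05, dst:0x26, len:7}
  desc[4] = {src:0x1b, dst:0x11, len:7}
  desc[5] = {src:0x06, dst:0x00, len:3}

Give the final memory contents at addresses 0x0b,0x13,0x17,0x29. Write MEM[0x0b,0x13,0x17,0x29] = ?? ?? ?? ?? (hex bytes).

MEM[0x0b,0x13,0x17,0x29] = bf 24 36 c8

D0: mem[0x0d..0x14] <- [1c c7 24 1c be 21 36 be]
D1: mem[0x07..0x0b] <- [ed c8 97 0c bf]
D2: mem[0x16..0x1a] <- [1c be 21 36 be]
D3: mem[0x26..0x2c] <- [b0 b5 ed c8 97 0c bf]
D4: mem[0x11..0x17] <- [1c c7 24 1c be 21 36]
D5: mem[0x00..0x02] <- [b5 ed c8]
query mem[0x0b]=0xbf, mem[0x13]=0x24, mem[0x17]=0x36, mem[0x29]=0xc8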